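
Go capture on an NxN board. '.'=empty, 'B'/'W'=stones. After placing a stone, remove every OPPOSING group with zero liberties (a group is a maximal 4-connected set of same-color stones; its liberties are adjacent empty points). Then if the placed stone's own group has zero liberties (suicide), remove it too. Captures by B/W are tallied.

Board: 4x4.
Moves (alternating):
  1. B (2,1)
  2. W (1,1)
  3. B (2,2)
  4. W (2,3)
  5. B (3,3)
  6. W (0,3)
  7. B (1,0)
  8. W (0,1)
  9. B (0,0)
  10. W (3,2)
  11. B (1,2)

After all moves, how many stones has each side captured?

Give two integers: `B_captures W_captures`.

Answer: 0 1

Derivation:
Move 1: B@(2,1) -> caps B=0 W=0
Move 2: W@(1,1) -> caps B=0 W=0
Move 3: B@(2,2) -> caps B=0 W=0
Move 4: W@(2,3) -> caps B=0 W=0
Move 5: B@(3,3) -> caps B=0 W=0
Move 6: W@(0,3) -> caps B=0 W=0
Move 7: B@(1,0) -> caps B=0 W=0
Move 8: W@(0,1) -> caps B=0 W=0
Move 9: B@(0,0) -> caps B=0 W=0
Move 10: W@(3,2) -> caps B=0 W=1
Move 11: B@(1,2) -> caps B=0 W=1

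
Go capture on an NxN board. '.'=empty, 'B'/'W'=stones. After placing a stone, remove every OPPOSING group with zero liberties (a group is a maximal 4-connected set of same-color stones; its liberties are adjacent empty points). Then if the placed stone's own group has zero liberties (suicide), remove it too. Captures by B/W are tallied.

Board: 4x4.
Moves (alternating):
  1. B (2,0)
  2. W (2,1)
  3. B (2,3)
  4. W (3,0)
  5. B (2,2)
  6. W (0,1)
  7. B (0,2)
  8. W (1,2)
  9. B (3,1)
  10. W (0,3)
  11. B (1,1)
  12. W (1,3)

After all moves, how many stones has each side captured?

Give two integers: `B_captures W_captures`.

Move 1: B@(2,0) -> caps B=0 W=0
Move 2: W@(2,1) -> caps B=0 W=0
Move 3: B@(2,3) -> caps B=0 W=0
Move 4: W@(3,0) -> caps B=0 W=0
Move 5: B@(2,2) -> caps B=0 W=0
Move 6: W@(0,1) -> caps B=0 W=0
Move 7: B@(0,2) -> caps B=0 W=0
Move 8: W@(1,2) -> caps B=0 W=0
Move 9: B@(3,1) -> caps B=1 W=0
Move 10: W@(0,3) -> caps B=1 W=1
Move 11: B@(1,1) -> caps B=2 W=1
Move 12: W@(1,3) -> caps B=2 W=1

Answer: 2 1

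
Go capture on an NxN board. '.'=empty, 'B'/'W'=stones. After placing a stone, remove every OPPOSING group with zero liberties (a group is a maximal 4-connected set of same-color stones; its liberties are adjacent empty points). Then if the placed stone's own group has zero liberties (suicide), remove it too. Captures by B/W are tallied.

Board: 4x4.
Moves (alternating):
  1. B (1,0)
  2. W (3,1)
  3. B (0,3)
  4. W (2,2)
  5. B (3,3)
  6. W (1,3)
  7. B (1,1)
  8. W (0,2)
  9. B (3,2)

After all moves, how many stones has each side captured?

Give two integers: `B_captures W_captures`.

Move 1: B@(1,0) -> caps B=0 W=0
Move 2: W@(3,1) -> caps B=0 W=0
Move 3: B@(0,3) -> caps B=0 W=0
Move 4: W@(2,2) -> caps B=0 W=0
Move 5: B@(3,3) -> caps B=0 W=0
Move 6: W@(1,3) -> caps B=0 W=0
Move 7: B@(1,1) -> caps B=0 W=0
Move 8: W@(0,2) -> caps B=0 W=1
Move 9: B@(3,2) -> caps B=0 W=1

Answer: 0 1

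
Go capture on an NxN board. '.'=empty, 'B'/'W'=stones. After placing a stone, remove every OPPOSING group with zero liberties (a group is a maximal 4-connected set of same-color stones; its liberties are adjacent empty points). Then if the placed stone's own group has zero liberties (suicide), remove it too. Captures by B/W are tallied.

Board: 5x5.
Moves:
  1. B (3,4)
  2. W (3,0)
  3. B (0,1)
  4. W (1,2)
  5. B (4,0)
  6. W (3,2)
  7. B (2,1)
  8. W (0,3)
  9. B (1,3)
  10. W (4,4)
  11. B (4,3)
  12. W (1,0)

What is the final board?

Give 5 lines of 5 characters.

Answer: .B.W.
W.WB.
.B...
W.W.B
B..B.

Derivation:
Move 1: B@(3,4) -> caps B=0 W=0
Move 2: W@(3,0) -> caps B=0 W=0
Move 3: B@(0,1) -> caps B=0 W=0
Move 4: W@(1,2) -> caps B=0 W=0
Move 5: B@(4,0) -> caps B=0 W=0
Move 6: W@(3,2) -> caps B=0 W=0
Move 7: B@(2,1) -> caps B=0 W=0
Move 8: W@(0,3) -> caps B=0 W=0
Move 9: B@(1,3) -> caps B=0 W=0
Move 10: W@(4,4) -> caps B=0 W=0
Move 11: B@(4,3) -> caps B=1 W=0
Move 12: W@(1,0) -> caps B=1 W=0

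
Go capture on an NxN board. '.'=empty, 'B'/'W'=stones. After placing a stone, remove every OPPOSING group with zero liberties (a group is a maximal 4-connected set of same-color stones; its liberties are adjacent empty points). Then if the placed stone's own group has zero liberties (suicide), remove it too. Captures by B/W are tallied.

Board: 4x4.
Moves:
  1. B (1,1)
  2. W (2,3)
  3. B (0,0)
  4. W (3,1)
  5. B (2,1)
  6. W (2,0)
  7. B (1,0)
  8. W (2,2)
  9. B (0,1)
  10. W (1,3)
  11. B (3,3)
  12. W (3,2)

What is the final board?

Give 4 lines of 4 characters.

Answer: BB..
BB.W
WBWW
.WW.

Derivation:
Move 1: B@(1,1) -> caps B=0 W=0
Move 2: W@(2,3) -> caps B=0 W=0
Move 3: B@(0,0) -> caps B=0 W=0
Move 4: W@(3,1) -> caps B=0 W=0
Move 5: B@(2,1) -> caps B=0 W=0
Move 6: W@(2,0) -> caps B=0 W=0
Move 7: B@(1,0) -> caps B=0 W=0
Move 8: W@(2,2) -> caps B=0 W=0
Move 9: B@(0,1) -> caps B=0 W=0
Move 10: W@(1,3) -> caps B=0 W=0
Move 11: B@(3,3) -> caps B=0 W=0
Move 12: W@(3,2) -> caps B=0 W=1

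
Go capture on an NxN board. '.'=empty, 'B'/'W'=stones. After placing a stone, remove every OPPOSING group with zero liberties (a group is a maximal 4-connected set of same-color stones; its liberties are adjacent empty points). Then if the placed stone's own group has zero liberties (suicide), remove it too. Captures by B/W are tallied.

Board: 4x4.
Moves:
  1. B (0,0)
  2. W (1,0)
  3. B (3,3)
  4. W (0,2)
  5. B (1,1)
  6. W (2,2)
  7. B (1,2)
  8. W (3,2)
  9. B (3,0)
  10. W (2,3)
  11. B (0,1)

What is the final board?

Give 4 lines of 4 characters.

Move 1: B@(0,0) -> caps B=0 W=0
Move 2: W@(1,0) -> caps B=0 W=0
Move 3: B@(3,3) -> caps B=0 W=0
Move 4: W@(0,2) -> caps B=0 W=0
Move 5: B@(1,1) -> caps B=0 W=0
Move 6: W@(2,2) -> caps B=0 W=0
Move 7: B@(1,2) -> caps B=0 W=0
Move 8: W@(3,2) -> caps B=0 W=0
Move 9: B@(3,0) -> caps B=0 W=0
Move 10: W@(2,3) -> caps B=0 W=1
Move 11: B@(0,1) -> caps B=0 W=1

Answer: BBW.
WBB.
..WW
B.W.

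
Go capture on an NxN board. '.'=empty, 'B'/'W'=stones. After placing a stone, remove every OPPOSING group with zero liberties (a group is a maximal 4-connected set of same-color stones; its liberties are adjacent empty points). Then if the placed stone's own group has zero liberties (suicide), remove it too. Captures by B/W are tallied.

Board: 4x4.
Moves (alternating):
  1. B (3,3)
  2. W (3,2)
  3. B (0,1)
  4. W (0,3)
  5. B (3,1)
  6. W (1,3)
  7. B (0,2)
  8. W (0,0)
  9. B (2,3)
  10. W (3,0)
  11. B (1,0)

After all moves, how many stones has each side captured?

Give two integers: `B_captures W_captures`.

Answer: 1 0

Derivation:
Move 1: B@(3,3) -> caps B=0 W=0
Move 2: W@(3,2) -> caps B=0 W=0
Move 3: B@(0,1) -> caps B=0 W=0
Move 4: W@(0,3) -> caps B=0 W=0
Move 5: B@(3,1) -> caps B=0 W=0
Move 6: W@(1,3) -> caps B=0 W=0
Move 7: B@(0,2) -> caps B=0 W=0
Move 8: W@(0,0) -> caps B=0 W=0
Move 9: B@(2,3) -> caps B=0 W=0
Move 10: W@(3,0) -> caps B=0 W=0
Move 11: B@(1,0) -> caps B=1 W=0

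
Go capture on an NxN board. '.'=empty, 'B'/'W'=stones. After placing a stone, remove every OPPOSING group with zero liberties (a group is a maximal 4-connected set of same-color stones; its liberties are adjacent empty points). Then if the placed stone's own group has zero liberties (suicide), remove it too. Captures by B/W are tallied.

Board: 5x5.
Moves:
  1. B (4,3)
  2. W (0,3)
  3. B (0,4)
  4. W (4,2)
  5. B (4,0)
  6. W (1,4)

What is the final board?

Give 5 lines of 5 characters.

Move 1: B@(4,3) -> caps B=0 W=0
Move 2: W@(0,3) -> caps B=0 W=0
Move 3: B@(0,4) -> caps B=0 W=0
Move 4: W@(4,2) -> caps B=0 W=0
Move 5: B@(4,0) -> caps B=0 W=0
Move 6: W@(1,4) -> caps B=0 W=1

Answer: ...W.
....W
.....
.....
B.WB.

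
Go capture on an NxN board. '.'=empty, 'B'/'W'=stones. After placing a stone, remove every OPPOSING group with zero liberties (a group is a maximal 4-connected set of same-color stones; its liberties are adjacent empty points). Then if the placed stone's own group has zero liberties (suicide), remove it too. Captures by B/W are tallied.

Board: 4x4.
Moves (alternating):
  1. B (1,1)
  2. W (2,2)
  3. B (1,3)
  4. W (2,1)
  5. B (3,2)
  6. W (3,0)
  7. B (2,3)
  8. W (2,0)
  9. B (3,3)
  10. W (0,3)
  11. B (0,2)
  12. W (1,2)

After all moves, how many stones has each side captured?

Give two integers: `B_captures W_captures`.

Answer: 1 0

Derivation:
Move 1: B@(1,1) -> caps B=0 W=0
Move 2: W@(2,2) -> caps B=0 W=0
Move 3: B@(1,3) -> caps B=0 W=0
Move 4: W@(2,1) -> caps B=0 W=0
Move 5: B@(3,2) -> caps B=0 W=0
Move 6: W@(3,0) -> caps B=0 W=0
Move 7: B@(2,3) -> caps B=0 W=0
Move 8: W@(2,0) -> caps B=0 W=0
Move 9: B@(3,3) -> caps B=0 W=0
Move 10: W@(0,3) -> caps B=0 W=0
Move 11: B@(0,2) -> caps B=1 W=0
Move 12: W@(1,2) -> caps B=1 W=0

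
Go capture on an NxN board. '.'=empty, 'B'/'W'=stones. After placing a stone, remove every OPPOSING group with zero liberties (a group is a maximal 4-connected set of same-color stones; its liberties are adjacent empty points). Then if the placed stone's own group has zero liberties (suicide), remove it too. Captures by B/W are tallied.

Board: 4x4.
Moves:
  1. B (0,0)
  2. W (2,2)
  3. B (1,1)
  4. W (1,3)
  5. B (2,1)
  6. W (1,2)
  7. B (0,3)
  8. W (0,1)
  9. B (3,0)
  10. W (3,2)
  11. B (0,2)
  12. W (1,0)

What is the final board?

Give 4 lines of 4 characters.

Move 1: B@(0,0) -> caps B=0 W=0
Move 2: W@(2,2) -> caps B=0 W=0
Move 3: B@(1,1) -> caps B=0 W=0
Move 4: W@(1,3) -> caps B=0 W=0
Move 5: B@(2,1) -> caps B=0 W=0
Move 6: W@(1,2) -> caps B=0 W=0
Move 7: B@(0,3) -> caps B=0 W=0
Move 8: W@(0,1) -> caps B=0 W=0
Move 9: B@(3,0) -> caps B=0 W=0
Move 10: W@(3,2) -> caps B=0 W=0
Move 11: B@(0,2) -> caps B=1 W=0
Move 12: W@(1,0) -> caps B=1 W=0

Answer: B.BB
WBWW
.BW.
B.W.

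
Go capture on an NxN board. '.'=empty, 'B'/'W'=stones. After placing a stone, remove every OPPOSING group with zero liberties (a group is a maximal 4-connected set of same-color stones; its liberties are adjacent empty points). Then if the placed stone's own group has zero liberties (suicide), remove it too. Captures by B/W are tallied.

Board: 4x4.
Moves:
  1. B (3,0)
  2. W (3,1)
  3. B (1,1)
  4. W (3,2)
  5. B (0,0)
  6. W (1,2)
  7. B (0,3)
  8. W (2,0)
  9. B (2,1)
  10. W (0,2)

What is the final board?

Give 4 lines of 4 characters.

Move 1: B@(3,0) -> caps B=0 W=0
Move 2: W@(3,1) -> caps B=0 W=0
Move 3: B@(1,1) -> caps B=0 W=0
Move 4: W@(3,2) -> caps B=0 W=0
Move 5: B@(0,0) -> caps B=0 W=0
Move 6: W@(1,2) -> caps B=0 W=0
Move 7: B@(0,3) -> caps B=0 W=0
Move 8: W@(2,0) -> caps B=0 W=1
Move 9: B@(2,1) -> caps B=0 W=1
Move 10: W@(0,2) -> caps B=0 W=1

Answer: B.WB
.BW.
WB..
.WW.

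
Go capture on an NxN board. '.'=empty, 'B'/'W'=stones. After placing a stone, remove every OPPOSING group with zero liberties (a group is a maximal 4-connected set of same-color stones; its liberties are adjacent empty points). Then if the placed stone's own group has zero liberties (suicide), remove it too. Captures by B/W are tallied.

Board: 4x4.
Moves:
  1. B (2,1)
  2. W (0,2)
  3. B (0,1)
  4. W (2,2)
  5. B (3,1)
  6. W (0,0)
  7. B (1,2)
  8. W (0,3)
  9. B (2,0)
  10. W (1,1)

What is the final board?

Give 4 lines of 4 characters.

Answer: W.WW
.WB.
BBW.
.B..

Derivation:
Move 1: B@(2,1) -> caps B=0 W=0
Move 2: W@(0,2) -> caps B=0 W=0
Move 3: B@(0,1) -> caps B=0 W=0
Move 4: W@(2,2) -> caps B=0 W=0
Move 5: B@(3,1) -> caps B=0 W=0
Move 6: W@(0,0) -> caps B=0 W=0
Move 7: B@(1,2) -> caps B=0 W=0
Move 8: W@(0,3) -> caps B=0 W=0
Move 9: B@(2,0) -> caps B=0 W=0
Move 10: W@(1,1) -> caps B=0 W=1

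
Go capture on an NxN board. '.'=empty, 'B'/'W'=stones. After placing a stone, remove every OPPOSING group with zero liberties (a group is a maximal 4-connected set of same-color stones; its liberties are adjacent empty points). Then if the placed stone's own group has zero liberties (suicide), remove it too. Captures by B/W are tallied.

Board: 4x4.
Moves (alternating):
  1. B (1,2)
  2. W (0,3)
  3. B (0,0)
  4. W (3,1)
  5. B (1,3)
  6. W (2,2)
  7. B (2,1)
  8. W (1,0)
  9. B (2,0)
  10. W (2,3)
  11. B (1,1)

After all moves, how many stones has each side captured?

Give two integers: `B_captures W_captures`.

Move 1: B@(1,2) -> caps B=0 W=0
Move 2: W@(0,3) -> caps B=0 W=0
Move 3: B@(0,0) -> caps B=0 W=0
Move 4: W@(3,1) -> caps B=0 W=0
Move 5: B@(1,3) -> caps B=0 W=0
Move 6: W@(2,2) -> caps B=0 W=0
Move 7: B@(2,1) -> caps B=0 W=0
Move 8: W@(1,0) -> caps B=0 W=0
Move 9: B@(2,0) -> caps B=0 W=0
Move 10: W@(2,3) -> caps B=0 W=0
Move 11: B@(1,1) -> caps B=1 W=0

Answer: 1 0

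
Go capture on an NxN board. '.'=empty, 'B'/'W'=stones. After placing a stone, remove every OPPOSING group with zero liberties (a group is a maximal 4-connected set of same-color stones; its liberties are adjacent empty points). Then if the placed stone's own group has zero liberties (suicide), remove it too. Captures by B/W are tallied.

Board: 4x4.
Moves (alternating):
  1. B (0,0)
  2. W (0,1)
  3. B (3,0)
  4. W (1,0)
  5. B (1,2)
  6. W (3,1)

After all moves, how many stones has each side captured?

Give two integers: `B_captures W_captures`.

Move 1: B@(0,0) -> caps B=0 W=0
Move 2: W@(0,1) -> caps B=0 W=0
Move 3: B@(3,0) -> caps B=0 W=0
Move 4: W@(1,0) -> caps B=0 W=1
Move 5: B@(1,2) -> caps B=0 W=1
Move 6: W@(3,1) -> caps B=0 W=1

Answer: 0 1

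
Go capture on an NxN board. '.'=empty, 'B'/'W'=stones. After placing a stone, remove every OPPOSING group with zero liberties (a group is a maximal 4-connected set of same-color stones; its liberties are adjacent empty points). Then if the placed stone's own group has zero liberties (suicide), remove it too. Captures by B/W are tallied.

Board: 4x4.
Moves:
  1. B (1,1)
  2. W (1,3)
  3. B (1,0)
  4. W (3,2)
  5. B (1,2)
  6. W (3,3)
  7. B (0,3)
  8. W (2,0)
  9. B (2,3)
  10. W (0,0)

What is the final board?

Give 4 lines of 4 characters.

Move 1: B@(1,1) -> caps B=0 W=0
Move 2: W@(1,3) -> caps B=0 W=0
Move 3: B@(1,0) -> caps B=0 W=0
Move 4: W@(3,2) -> caps B=0 W=0
Move 5: B@(1,2) -> caps B=0 W=0
Move 6: W@(3,3) -> caps B=0 W=0
Move 7: B@(0,3) -> caps B=0 W=0
Move 8: W@(2,0) -> caps B=0 W=0
Move 9: B@(2,3) -> caps B=1 W=0
Move 10: W@(0,0) -> caps B=1 W=0

Answer: W..B
BBB.
W..B
..WW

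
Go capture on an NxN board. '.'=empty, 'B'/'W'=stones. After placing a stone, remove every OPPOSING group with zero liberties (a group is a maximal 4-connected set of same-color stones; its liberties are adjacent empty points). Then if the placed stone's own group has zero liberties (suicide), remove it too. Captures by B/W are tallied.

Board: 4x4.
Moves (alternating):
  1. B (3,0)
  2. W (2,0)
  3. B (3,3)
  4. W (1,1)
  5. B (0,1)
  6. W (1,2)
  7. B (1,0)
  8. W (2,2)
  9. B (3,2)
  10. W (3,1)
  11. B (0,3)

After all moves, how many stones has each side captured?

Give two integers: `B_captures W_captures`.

Move 1: B@(3,0) -> caps B=0 W=0
Move 2: W@(2,0) -> caps B=0 W=0
Move 3: B@(3,3) -> caps B=0 W=0
Move 4: W@(1,1) -> caps B=0 W=0
Move 5: B@(0,1) -> caps B=0 W=0
Move 6: W@(1,2) -> caps B=0 W=0
Move 7: B@(1,0) -> caps B=0 W=0
Move 8: W@(2,2) -> caps B=0 W=0
Move 9: B@(3,2) -> caps B=0 W=0
Move 10: W@(3,1) -> caps B=0 W=1
Move 11: B@(0,3) -> caps B=0 W=1

Answer: 0 1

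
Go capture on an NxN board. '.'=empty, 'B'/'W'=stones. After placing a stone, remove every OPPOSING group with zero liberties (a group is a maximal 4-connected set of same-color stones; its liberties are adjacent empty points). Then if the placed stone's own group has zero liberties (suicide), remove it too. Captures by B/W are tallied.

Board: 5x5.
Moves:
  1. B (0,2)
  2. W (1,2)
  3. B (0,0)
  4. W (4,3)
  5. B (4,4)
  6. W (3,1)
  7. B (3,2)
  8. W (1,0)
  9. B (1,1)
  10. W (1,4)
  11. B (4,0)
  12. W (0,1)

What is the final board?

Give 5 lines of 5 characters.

Move 1: B@(0,2) -> caps B=0 W=0
Move 2: W@(1,2) -> caps B=0 W=0
Move 3: B@(0,0) -> caps B=0 W=0
Move 4: W@(4,3) -> caps B=0 W=0
Move 5: B@(4,4) -> caps B=0 W=0
Move 6: W@(3,1) -> caps B=0 W=0
Move 7: B@(3,2) -> caps B=0 W=0
Move 8: W@(1,0) -> caps B=0 W=0
Move 9: B@(1,1) -> caps B=0 W=0
Move 10: W@(1,4) -> caps B=0 W=0
Move 11: B@(4,0) -> caps B=0 W=0
Move 12: W@(0,1) -> caps B=0 W=1

Answer: .WB..
WBW.W
.....
.WB..
B..WB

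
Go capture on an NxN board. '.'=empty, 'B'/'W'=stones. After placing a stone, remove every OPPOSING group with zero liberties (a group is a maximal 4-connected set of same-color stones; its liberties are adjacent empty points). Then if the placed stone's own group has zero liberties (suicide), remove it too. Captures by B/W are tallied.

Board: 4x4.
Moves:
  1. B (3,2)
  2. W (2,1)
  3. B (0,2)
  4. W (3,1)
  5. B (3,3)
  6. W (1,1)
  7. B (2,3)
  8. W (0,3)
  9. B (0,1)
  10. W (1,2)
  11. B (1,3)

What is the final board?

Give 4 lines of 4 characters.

Move 1: B@(3,2) -> caps B=0 W=0
Move 2: W@(2,1) -> caps B=0 W=0
Move 3: B@(0,2) -> caps B=0 W=0
Move 4: W@(3,1) -> caps B=0 W=0
Move 5: B@(3,3) -> caps B=0 W=0
Move 6: W@(1,1) -> caps B=0 W=0
Move 7: B@(2,3) -> caps B=0 W=0
Move 8: W@(0,3) -> caps B=0 W=0
Move 9: B@(0,1) -> caps B=0 W=0
Move 10: W@(1,2) -> caps B=0 W=0
Move 11: B@(1,3) -> caps B=1 W=0

Answer: .BB.
.WWB
.W.B
.WBB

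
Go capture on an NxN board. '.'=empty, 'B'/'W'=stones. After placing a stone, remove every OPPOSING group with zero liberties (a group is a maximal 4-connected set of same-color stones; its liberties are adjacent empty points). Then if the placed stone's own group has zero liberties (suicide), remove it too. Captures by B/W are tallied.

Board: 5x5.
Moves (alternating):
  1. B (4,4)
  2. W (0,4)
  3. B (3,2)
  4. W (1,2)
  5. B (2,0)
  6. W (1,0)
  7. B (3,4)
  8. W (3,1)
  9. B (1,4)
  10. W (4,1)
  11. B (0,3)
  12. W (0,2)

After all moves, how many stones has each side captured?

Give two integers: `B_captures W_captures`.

Move 1: B@(4,4) -> caps B=0 W=0
Move 2: W@(0,4) -> caps B=0 W=0
Move 3: B@(3,2) -> caps B=0 W=0
Move 4: W@(1,2) -> caps B=0 W=0
Move 5: B@(2,0) -> caps B=0 W=0
Move 6: W@(1,0) -> caps B=0 W=0
Move 7: B@(3,4) -> caps B=0 W=0
Move 8: W@(3,1) -> caps B=0 W=0
Move 9: B@(1,4) -> caps B=0 W=0
Move 10: W@(4,1) -> caps B=0 W=0
Move 11: B@(0,3) -> caps B=1 W=0
Move 12: W@(0,2) -> caps B=1 W=0

Answer: 1 0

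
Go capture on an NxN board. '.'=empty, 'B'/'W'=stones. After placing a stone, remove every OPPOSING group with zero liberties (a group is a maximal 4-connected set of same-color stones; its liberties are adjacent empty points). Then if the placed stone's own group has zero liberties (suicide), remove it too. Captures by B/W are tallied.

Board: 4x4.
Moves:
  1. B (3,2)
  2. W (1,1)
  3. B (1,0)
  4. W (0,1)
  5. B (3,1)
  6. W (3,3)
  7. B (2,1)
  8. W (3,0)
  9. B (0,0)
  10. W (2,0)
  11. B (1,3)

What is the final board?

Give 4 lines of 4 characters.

Move 1: B@(3,2) -> caps B=0 W=0
Move 2: W@(1,1) -> caps B=0 W=0
Move 3: B@(1,0) -> caps B=0 W=0
Move 4: W@(0,1) -> caps B=0 W=0
Move 5: B@(3,1) -> caps B=0 W=0
Move 6: W@(3,3) -> caps B=0 W=0
Move 7: B@(2,1) -> caps B=0 W=0
Move 8: W@(3,0) -> caps B=0 W=0
Move 9: B@(0,0) -> caps B=0 W=0
Move 10: W@(2,0) -> caps B=0 W=2
Move 11: B@(1,3) -> caps B=0 W=2

Answer: .W..
.W.B
WB..
WBBW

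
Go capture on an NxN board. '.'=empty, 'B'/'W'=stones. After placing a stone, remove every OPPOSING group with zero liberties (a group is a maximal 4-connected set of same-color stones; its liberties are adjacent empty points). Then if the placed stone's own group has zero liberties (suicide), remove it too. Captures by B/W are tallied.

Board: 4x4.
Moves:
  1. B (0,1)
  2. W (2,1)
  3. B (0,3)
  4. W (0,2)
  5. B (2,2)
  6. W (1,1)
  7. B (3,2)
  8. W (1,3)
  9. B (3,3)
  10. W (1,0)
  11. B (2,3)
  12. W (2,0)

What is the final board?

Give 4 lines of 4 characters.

Move 1: B@(0,1) -> caps B=0 W=0
Move 2: W@(2,1) -> caps B=0 W=0
Move 3: B@(0,3) -> caps B=0 W=0
Move 4: W@(0,2) -> caps B=0 W=0
Move 5: B@(2,2) -> caps B=0 W=0
Move 6: W@(1,1) -> caps B=0 W=0
Move 7: B@(3,2) -> caps B=0 W=0
Move 8: W@(1,3) -> caps B=0 W=1
Move 9: B@(3,3) -> caps B=0 W=1
Move 10: W@(1,0) -> caps B=0 W=1
Move 11: B@(2,3) -> caps B=0 W=1
Move 12: W@(2,0) -> caps B=0 W=1

Answer: .BW.
WW.W
WWBB
..BB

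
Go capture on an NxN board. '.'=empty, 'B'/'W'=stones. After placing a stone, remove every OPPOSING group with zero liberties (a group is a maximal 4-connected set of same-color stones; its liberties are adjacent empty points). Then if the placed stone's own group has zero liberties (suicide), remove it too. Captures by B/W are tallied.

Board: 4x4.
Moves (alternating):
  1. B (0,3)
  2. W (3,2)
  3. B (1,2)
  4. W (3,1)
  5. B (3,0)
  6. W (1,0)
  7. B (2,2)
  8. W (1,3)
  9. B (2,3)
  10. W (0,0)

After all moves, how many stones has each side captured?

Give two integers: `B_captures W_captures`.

Move 1: B@(0,3) -> caps B=0 W=0
Move 2: W@(3,2) -> caps B=0 W=0
Move 3: B@(1,2) -> caps B=0 W=0
Move 4: W@(3,1) -> caps B=0 W=0
Move 5: B@(3,0) -> caps B=0 W=0
Move 6: W@(1,0) -> caps B=0 W=0
Move 7: B@(2,2) -> caps B=0 W=0
Move 8: W@(1,3) -> caps B=0 W=0
Move 9: B@(2,3) -> caps B=1 W=0
Move 10: W@(0,0) -> caps B=1 W=0

Answer: 1 0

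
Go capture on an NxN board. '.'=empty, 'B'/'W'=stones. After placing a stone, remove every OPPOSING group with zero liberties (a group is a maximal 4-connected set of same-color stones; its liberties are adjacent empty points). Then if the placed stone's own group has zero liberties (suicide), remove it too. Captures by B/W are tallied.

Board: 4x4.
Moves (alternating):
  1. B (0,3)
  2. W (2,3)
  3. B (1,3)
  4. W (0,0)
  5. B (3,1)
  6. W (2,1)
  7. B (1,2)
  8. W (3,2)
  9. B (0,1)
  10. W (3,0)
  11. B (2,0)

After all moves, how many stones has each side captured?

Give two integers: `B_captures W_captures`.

Answer: 0 1

Derivation:
Move 1: B@(0,3) -> caps B=0 W=0
Move 2: W@(2,3) -> caps B=0 W=0
Move 3: B@(1,3) -> caps B=0 W=0
Move 4: W@(0,0) -> caps B=0 W=0
Move 5: B@(3,1) -> caps B=0 W=0
Move 6: W@(2,1) -> caps B=0 W=0
Move 7: B@(1,2) -> caps B=0 W=0
Move 8: W@(3,2) -> caps B=0 W=0
Move 9: B@(0,1) -> caps B=0 W=0
Move 10: W@(3,0) -> caps B=0 W=1
Move 11: B@(2,0) -> caps B=0 W=1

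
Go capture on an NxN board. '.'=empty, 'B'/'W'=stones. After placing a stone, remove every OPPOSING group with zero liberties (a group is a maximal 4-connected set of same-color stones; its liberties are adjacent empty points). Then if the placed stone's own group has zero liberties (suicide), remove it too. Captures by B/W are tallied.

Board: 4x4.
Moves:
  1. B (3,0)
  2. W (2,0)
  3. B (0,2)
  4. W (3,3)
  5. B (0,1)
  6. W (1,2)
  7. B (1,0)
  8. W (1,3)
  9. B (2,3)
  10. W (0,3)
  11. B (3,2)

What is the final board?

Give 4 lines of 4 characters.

Move 1: B@(3,0) -> caps B=0 W=0
Move 2: W@(2,0) -> caps B=0 W=0
Move 3: B@(0,2) -> caps B=0 W=0
Move 4: W@(3,3) -> caps B=0 W=0
Move 5: B@(0,1) -> caps B=0 W=0
Move 6: W@(1,2) -> caps B=0 W=0
Move 7: B@(1,0) -> caps B=0 W=0
Move 8: W@(1,3) -> caps B=0 W=0
Move 9: B@(2,3) -> caps B=0 W=0
Move 10: W@(0,3) -> caps B=0 W=0
Move 11: B@(3,2) -> caps B=1 W=0

Answer: .BBW
B.WW
W..B
B.B.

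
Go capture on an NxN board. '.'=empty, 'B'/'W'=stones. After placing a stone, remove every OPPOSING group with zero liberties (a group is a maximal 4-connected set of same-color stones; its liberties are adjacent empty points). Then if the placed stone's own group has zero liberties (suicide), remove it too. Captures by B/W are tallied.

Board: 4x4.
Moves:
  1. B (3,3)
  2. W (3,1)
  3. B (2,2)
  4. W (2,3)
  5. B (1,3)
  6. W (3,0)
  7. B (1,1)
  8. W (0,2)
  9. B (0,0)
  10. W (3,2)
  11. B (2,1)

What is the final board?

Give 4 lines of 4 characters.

Move 1: B@(3,3) -> caps B=0 W=0
Move 2: W@(3,1) -> caps B=0 W=0
Move 3: B@(2,2) -> caps B=0 W=0
Move 4: W@(2,3) -> caps B=0 W=0
Move 5: B@(1,3) -> caps B=1 W=0
Move 6: W@(3,0) -> caps B=1 W=0
Move 7: B@(1,1) -> caps B=1 W=0
Move 8: W@(0,2) -> caps B=1 W=0
Move 9: B@(0,0) -> caps B=1 W=0
Move 10: W@(3,2) -> caps B=1 W=0
Move 11: B@(2,1) -> caps B=1 W=0

Answer: B.W.
.B.B
.BB.
WWWB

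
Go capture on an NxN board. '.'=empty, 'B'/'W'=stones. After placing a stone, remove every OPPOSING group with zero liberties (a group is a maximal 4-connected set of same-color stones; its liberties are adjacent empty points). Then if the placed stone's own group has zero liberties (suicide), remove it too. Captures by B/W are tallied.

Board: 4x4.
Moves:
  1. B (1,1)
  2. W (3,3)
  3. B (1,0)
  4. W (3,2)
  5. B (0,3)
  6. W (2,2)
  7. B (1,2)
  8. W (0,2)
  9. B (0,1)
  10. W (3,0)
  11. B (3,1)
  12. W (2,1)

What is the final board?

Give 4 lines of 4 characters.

Answer: .B.B
BBB.
.WW.
W.WW

Derivation:
Move 1: B@(1,1) -> caps B=0 W=0
Move 2: W@(3,3) -> caps B=0 W=0
Move 3: B@(1,0) -> caps B=0 W=0
Move 4: W@(3,2) -> caps B=0 W=0
Move 5: B@(0,3) -> caps B=0 W=0
Move 6: W@(2,2) -> caps B=0 W=0
Move 7: B@(1,2) -> caps B=0 W=0
Move 8: W@(0,2) -> caps B=0 W=0
Move 9: B@(0,1) -> caps B=1 W=0
Move 10: W@(3,0) -> caps B=1 W=0
Move 11: B@(3,1) -> caps B=1 W=0
Move 12: W@(2,1) -> caps B=1 W=1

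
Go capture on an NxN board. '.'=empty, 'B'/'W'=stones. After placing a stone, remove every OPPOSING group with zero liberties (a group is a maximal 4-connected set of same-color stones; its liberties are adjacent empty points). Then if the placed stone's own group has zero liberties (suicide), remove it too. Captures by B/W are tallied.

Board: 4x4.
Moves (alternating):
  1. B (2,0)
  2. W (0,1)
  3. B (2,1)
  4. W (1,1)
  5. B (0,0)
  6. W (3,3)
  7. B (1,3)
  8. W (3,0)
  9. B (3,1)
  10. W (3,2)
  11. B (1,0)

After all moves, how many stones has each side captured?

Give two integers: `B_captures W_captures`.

Answer: 1 0

Derivation:
Move 1: B@(2,0) -> caps B=0 W=0
Move 2: W@(0,1) -> caps B=0 W=0
Move 3: B@(2,1) -> caps B=0 W=0
Move 4: W@(1,1) -> caps B=0 W=0
Move 5: B@(0,0) -> caps B=0 W=0
Move 6: W@(3,3) -> caps B=0 W=0
Move 7: B@(1,3) -> caps B=0 W=0
Move 8: W@(3,0) -> caps B=0 W=0
Move 9: B@(3,1) -> caps B=1 W=0
Move 10: W@(3,2) -> caps B=1 W=0
Move 11: B@(1,0) -> caps B=1 W=0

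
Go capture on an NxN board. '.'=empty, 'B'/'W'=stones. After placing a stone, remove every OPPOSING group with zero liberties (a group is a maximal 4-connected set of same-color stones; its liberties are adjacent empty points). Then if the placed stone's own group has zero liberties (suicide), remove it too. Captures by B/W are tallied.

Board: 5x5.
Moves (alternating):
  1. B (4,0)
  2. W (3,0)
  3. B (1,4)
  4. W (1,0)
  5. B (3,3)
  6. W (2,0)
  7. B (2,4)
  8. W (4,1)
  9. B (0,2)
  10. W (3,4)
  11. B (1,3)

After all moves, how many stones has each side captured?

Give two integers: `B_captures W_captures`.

Answer: 0 1

Derivation:
Move 1: B@(4,0) -> caps B=0 W=0
Move 2: W@(3,0) -> caps B=0 W=0
Move 3: B@(1,4) -> caps B=0 W=0
Move 4: W@(1,0) -> caps B=0 W=0
Move 5: B@(3,3) -> caps B=0 W=0
Move 6: W@(2,0) -> caps B=0 W=0
Move 7: B@(2,4) -> caps B=0 W=0
Move 8: W@(4,1) -> caps B=0 W=1
Move 9: B@(0,2) -> caps B=0 W=1
Move 10: W@(3,4) -> caps B=0 W=1
Move 11: B@(1,3) -> caps B=0 W=1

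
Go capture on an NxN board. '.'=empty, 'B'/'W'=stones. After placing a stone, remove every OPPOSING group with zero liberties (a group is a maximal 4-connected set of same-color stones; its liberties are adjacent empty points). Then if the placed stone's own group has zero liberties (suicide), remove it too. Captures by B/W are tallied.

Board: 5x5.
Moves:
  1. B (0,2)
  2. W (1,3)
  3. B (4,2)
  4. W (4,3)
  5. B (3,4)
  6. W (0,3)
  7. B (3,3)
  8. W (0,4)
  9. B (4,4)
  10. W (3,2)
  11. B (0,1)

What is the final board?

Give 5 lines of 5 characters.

Answer: .BBWW
...W.
.....
..WBB
..B.B

Derivation:
Move 1: B@(0,2) -> caps B=0 W=0
Move 2: W@(1,3) -> caps B=0 W=0
Move 3: B@(4,2) -> caps B=0 W=0
Move 4: W@(4,3) -> caps B=0 W=0
Move 5: B@(3,4) -> caps B=0 W=0
Move 6: W@(0,3) -> caps B=0 W=0
Move 7: B@(3,3) -> caps B=0 W=0
Move 8: W@(0,4) -> caps B=0 W=0
Move 9: B@(4,4) -> caps B=1 W=0
Move 10: W@(3,2) -> caps B=1 W=0
Move 11: B@(0,1) -> caps B=1 W=0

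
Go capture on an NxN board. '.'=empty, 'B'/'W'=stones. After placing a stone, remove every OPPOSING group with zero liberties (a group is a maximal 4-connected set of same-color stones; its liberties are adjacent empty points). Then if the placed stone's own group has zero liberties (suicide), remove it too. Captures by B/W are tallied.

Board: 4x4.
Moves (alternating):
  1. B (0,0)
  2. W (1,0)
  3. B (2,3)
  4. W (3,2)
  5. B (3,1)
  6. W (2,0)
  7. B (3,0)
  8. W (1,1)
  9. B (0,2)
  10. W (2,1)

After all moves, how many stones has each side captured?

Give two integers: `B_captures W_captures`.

Answer: 0 2

Derivation:
Move 1: B@(0,0) -> caps B=0 W=0
Move 2: W@(1,0) -> caps B=0 W=0
Move 3: B@(2,3) -> caps B=0 W=0
Move 4: W@(3,2) -> caps B=0 W=0
Move 5: B@(3,1) -> caps B=0 W=0
Move 6: W@(2,0) -> caps B=0 W=0
Move 7: B@(3,0) -> caps B=0 W=0
Move 8: W@(1,1) -> caps B=0 W=0
Move 9: B@(0,2) -> caps B=0 W=0
Move 10: W@(2,1) -> caps B=0 W=2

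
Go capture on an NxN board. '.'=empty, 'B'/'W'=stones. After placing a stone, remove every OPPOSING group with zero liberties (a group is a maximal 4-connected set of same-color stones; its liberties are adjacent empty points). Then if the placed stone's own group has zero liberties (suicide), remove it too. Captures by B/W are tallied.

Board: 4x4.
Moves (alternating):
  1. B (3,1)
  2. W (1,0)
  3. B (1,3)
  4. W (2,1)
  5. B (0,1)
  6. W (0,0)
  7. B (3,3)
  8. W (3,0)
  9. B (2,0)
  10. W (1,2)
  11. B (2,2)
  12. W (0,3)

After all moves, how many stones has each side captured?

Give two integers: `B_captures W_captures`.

Answer: 1 0

Derivation:
Move 1: B@(3,1) -> caps B=0 W=0
Move 2: W@(1,0) -> caps B=0 W=0
Move 3: B@(1,3) -> caps B=0 W=0
Move 4: W@(2,1) -> caps B=0 W=0
Move 5: B@(0,1) -> caps B=0 W=0
Move 6: W@(0,0) -> caps B=0 W=0
Move 7: B@(3,3) -> caps B=0 W=0
Move 8: W@(3,0) -> caps B=0 W=0
Move 9: B@(2,0) -> caps B=1 W=0
Move 10: W@(1,2) -> caps B=1 W=0
Move 11: B@(2,2) -> caps B=1 W=0
Move 12: W@(0,3) -> caps B=1 W=0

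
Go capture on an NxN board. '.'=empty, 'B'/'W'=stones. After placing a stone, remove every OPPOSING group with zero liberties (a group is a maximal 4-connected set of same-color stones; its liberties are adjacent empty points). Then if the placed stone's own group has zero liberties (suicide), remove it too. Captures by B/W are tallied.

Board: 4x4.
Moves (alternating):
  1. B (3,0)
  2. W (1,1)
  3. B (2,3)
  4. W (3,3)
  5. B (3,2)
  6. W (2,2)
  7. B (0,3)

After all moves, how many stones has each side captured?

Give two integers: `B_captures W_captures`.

Move 1: B@(3,0) -> caps B=0 W=0
Move 2: W@(1,1) -> caps B=0 W=0
Move 3: B@(2,3) -> caps B=0 W=0
Move 4: W@(3,3) -> caps B=0 W=0
Move 5: B@(3,2) -> caps B=1 W=0
Move 6: W@(2,2) -> caps B=1 W=0
Move 7: B@(0,3) -> caps B=1 W=0

Answer: 1 0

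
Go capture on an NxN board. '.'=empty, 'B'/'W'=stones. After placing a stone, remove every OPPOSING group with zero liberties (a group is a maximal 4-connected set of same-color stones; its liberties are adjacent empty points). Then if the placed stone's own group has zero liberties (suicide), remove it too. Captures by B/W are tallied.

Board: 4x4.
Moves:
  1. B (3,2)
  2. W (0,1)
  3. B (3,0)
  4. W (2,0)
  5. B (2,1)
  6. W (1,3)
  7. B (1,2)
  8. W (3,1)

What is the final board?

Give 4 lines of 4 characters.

Answer: .W..
..BW
WB..
.WB.

Derivation:
Move 1: B@(3,2) -> caps B=0 W=0
Move 2: W@(0,1) -> caps B=0 W=0
Move 3: B@(3,0) -> caps B=0 W=0
Move 4: W@(2,0) -> caps B=0 W=0
Move 5: B@(2,1) -> caps B=0 W=0
Move 6: W@(1,3) -> caps B=0 W=0
Move 7: B@(1,2) -> caps B=0 W=0
Move 8: W@(3,1) -> caps B=0 W=1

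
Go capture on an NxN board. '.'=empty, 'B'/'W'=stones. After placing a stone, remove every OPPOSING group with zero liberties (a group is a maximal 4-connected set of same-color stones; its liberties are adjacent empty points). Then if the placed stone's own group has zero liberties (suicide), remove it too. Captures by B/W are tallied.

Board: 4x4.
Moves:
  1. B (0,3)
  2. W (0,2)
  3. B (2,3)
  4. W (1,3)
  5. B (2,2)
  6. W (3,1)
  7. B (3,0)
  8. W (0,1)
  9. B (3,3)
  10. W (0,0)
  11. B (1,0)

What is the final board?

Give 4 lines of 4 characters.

Answer: WWW.
B..W
..BB
BW.B

Derivation:
Move 1: B@(0,3) -> caps B=0 W=0
Move 2: W@(0,2) -> caps B=0 W=0
Move 3: B@(2,3) -> caps B=0 W=0
Move 4: W@(1,3) -> caps B=0 W=1
Move 5: B@(2,2) -> caps B=0 W=1
Move 6: W@(3,1) -> caps B=0 W=1
Move 7: B@(3,0) -> caps B=0 W=1
Move 8: W@(0,1) -> caps B=0 W=1
Move 9: B@(3,3) -> caps B=0 W=1
Move 10: W@(0,0) -> caps B=0 W=1
Move 11: B@(1,0) -> caps B=0 W=1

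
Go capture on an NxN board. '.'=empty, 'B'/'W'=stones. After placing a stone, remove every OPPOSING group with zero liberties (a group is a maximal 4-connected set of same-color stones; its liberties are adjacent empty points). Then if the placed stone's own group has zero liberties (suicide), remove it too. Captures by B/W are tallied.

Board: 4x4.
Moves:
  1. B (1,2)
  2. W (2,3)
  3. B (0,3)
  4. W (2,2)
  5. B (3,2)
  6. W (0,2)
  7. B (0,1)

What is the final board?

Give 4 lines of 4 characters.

Answer: .B.B
..B.
..WW
..B.

Derivation:
Move 1: B@(1,2) -> caps B=0 W=0
Move 2: W@(2,3) -> caps B=0 W=0
Move 3: B@(0,3) -> caps B=0 W=0
Move 4: W@(2,2) -> caps B=0 W=0
Move 5: B@(3,2) -> caps B=0 W=0
Move 6: W@(0,2) -> caps B=0 W=0
Move 7: B@(0,1) -> caps B=1 W=0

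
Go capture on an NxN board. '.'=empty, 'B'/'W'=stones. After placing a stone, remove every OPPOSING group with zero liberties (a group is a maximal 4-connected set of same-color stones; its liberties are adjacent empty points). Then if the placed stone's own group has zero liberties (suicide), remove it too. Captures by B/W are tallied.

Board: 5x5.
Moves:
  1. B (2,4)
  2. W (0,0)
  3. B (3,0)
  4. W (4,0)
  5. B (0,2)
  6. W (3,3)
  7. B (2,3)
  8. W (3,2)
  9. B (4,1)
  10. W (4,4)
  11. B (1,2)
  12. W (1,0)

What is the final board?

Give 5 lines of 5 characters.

Answer: W.B..
W.B..
...BB
B.WW.
.B..W

Derivation:
Move 1: B@(2,4) -> caps B=0 W=0
Move 2: W@(0,0) -> caps B=0 W=0
Move 3: B@(3,0) -> caps B=0 W=0
Move 4: W@(4,0) -> caps B=0 W=0
Move 5: B@(0,2) -> caps B=0 W=0
Move 6: W@(3,3) -> caps B=0 W=0
Move 7: B@(2,3) -> caps B=0 W=0
Move 8: W@(3,2) -> caps B=0 W=0
Move 9: B@(4,1) -> caps B=1 W=0
Move 10: W@(4,4) -> caps B=1 W=0
Move 11: B@(1,2) -> caps B=1 W=0
Move 12: W@(1,0) -> caps B=1 W=0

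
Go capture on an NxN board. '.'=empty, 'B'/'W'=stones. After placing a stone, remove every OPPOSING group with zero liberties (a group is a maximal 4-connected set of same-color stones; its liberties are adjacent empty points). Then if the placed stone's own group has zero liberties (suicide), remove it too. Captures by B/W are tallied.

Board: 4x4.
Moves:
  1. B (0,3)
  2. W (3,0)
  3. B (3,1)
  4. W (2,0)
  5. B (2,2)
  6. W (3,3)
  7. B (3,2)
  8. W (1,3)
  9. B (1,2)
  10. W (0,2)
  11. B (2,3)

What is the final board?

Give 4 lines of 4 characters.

Move 1: B@(0,3) -> caps B=0 W=0
Move 2: W@(3,0) -> caps B=0 W=0
Move 3: B@(3,1) -> caps B=0 W=0
Move 4: W@(2,0) -> caps B=0 W=0
Move 5: B@(2,2) -> caps B=0 W=0
Move 6: W@(3,3) -> caps B=0 W=0
Move 7: B@(3,2) -> caps B=0 W=0
Move 8: W@(1,3) -> caps B=0 W=0
Move 9: B@(1,2) -> caps B=0 W=0
Move 10: W@(0,2) -> caps B=0 W=1
Move 11: B@(2,3) -> caps B=1 W=1

Answer: ..W.
..BW
W.BB
WBB.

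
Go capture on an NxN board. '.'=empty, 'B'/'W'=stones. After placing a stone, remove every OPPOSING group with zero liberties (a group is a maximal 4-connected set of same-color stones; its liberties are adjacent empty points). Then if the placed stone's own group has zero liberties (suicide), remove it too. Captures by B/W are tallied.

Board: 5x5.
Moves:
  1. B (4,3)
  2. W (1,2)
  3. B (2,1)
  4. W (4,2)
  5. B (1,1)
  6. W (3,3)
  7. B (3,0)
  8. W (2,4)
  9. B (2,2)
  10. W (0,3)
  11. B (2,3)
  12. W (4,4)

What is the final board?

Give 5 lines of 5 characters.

Move 1: B@(4,3) -> caps B=0 W=0
Move 2: W@(1,2) -> caps B=0 W=0
Move 3: B@(2,1) -> caps B=0 W=0
Move 4: W@(4,2) -> caps B=0 W=0
Move 5: B@(1,1) -> caps B=0 W=0
Move 6: W@(3,3) -> caps B=0 W=0
Move 7: B@(3,0) -> caps B=0 W=0
Move 8: W@(2,4) -> caps B=0 W=0
Move 9: B@(2,2) -> caps B=0 W=0
Move 10: W@(0,3) -> caps B=0 W=0
Move 11: B@(2,3) -> caps B=0 W=0
Move 12: W@(4,4) -> caps B=0 W=1

Answer: ...W.
.BW..
.BBBW
B..W.
..W.W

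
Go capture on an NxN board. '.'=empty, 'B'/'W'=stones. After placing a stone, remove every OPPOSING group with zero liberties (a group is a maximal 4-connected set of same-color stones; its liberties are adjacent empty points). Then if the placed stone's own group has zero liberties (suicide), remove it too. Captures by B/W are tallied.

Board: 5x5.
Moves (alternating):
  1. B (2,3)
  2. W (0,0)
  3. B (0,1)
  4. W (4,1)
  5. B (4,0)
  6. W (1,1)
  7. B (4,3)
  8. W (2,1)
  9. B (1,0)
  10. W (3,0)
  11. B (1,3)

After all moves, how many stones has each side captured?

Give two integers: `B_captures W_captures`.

Move 1: B@(2,3) -> caps B=0 W=0
Move 2: W@(0,0) -> caps B=0 W=0
Move 3: B@(0,1) -> caps B=0 W=0
Move 4: W@(4,1) -> caps B=0 W=0
Move 5: B@(4,0) -> caps B=0 W=0
Move 6: W@(1,1) -> caps B=0 W=0
Move 7: B@(4,3) -> caps B=0 W=0
Move 8: W@(2,1) -> caps B=0 W=0
Move 9: B@(1,0) -> caps B=1 W=0
Move 10: W@(3,0) -> caps B=1 W=1
Move 11: B@(1,3) -> caps B=1 W=1

Answer: 1 1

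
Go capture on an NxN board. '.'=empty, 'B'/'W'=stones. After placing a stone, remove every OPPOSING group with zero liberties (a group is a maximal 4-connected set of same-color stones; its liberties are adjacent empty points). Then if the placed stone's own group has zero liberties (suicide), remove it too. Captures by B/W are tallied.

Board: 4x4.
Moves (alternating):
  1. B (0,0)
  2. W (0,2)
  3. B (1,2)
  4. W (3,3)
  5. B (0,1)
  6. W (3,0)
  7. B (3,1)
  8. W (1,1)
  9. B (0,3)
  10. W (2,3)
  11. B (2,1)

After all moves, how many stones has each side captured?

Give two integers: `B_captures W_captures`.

Move 1: B@(0,0) -> caps B=0 W=0
Move 2: W@(0,2) -> caps B=0 W=0
Move 3: B@(1,2) -> caps B=0 W=0
Move 4: W@(3,3) -> caps B=0 W=0
Move 5: B@(0,1) -> caps B=0 W=0
Move 6: W@(3,0) -> caps B=0 W=0
Move 7: B@(3,1) -> caps B=0 W=0
Move 8: W@(1,1) -> caps B=0 W=0
Move 9: B@(0,3) -> caps B=1 W=0
Move 10: W@(2,3) -> caps B=1 W=0
Move 11: B@(2,1) -> caps B=1 W=0

Answer: 1 0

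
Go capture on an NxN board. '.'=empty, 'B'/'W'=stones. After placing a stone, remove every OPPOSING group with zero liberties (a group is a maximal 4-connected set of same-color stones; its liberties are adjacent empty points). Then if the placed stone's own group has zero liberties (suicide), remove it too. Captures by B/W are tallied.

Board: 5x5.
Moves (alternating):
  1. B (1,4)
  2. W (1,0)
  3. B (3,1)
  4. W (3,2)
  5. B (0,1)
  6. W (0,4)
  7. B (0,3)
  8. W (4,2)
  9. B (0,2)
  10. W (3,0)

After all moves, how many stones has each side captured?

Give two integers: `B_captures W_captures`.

Move 1: B@(1,4) -> caps B=0 W=0
Move 2: W@(1,0) -> caps B=0 W=0
Move 3: B@(3,1) -> caps B=0 W=0
Move 4: W@(3,2) -> caps B=0 W=0
Move 5: B@(0,1) -> caps B=0 W=0
Move 6: W@(0,4) -> caps B=0 W=0
Move 7: B@(0,3) -> caps B=1 W=0
Move 8: W@(4,2) -> caps B=1 W=0
Move 9: B@(0,2) -> caps B=1 W=0
Move 10: W@(3,0) -> caps B=1 W=0

Answer: 1 0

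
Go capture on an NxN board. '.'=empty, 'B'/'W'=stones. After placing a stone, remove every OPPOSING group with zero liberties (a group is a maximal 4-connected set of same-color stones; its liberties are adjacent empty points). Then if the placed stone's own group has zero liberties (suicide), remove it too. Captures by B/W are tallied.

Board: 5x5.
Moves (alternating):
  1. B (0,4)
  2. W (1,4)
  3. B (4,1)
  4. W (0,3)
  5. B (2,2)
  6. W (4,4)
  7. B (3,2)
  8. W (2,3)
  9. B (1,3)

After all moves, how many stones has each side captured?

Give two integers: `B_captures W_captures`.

Answer: 0 1

Derivation:
Move 1: B@(0,4) -> caps B=0 W=0
Move 2: W@(1,4) -> caps B=0 W=0
Move 3: B@(4,1) -> caps B=0 W=0
Move 4: W@(0,3) -> caps B=0 W=1
Move 5: B@(2,2) -> caps B=0 W=1
Move 6: W@(4,4) -> caps B=0 W=1
Move 7: B@(3,2) -> caps B=0 W=1
Move 8: W@(2,3) -> caps B=0 W=1
Move 9: B@(1,3) -> caps B=0 W=1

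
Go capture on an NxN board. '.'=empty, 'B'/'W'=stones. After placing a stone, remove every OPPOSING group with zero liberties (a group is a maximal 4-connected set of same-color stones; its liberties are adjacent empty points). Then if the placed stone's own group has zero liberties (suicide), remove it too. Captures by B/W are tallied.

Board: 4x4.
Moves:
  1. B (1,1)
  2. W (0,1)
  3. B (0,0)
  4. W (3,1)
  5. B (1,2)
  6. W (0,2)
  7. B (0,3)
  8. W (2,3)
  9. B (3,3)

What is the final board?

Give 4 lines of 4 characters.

Move 1: B@(1,1) -> caps B=0 W=0
Move 2: W@(0,1) -> caps B=0 W=0
Move 3: B@(0,0) -> caps B=0 W=0
Move 4: W@(3,1) -> caps B=0 W=0
Move 5: B@(1,2) -> caps B=0 W=0
Move 6: W@(0,2) -> caps B=0 W=0
Move 7: B@(0,3) -> caps B=2 W=0
Move 8: W@(2,3) -> caps B=2 W=0
Move 9: B@(3,3) -> caps B=2 W=0

Answer: B..B
.BB.
...W
.W.B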